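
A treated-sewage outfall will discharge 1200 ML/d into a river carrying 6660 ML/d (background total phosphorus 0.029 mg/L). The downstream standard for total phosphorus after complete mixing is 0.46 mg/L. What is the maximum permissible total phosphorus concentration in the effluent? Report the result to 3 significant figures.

At the limit, (Qr·Cr + Qe·Cₑ)/(Qr + Qe) = 0.46:
Cₑ = (7860·0.46 − 6660·0.02900) / 1200 = 2.852 mg/L.

2.85 mg/L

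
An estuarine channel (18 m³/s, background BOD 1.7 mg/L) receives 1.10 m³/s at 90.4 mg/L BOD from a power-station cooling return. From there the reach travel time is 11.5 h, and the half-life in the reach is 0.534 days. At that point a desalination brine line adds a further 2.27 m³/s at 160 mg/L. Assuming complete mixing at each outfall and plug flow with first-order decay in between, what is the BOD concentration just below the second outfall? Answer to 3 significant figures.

20.3 mg/L

Mixed concentration C = ΣQC/ΣQ = (18.00·1.700 + 1.100·90.40) / 19.10 = 130.0/19.10 = 6.808 mg/L; combined flow 19.10 m³/s.
Half-life 0.534 d → k = ln 2 / 0.534 = 1.298 d⁻¹.
First-order decay: C = 6.808·exp(−k·t) = 6.808·0.5369 = 3.655 mg/L.
At the second outfall, C = (19.10·3.655 + 2.270·160.0) / (19.10 + 2.270) = 20.26 mg/L.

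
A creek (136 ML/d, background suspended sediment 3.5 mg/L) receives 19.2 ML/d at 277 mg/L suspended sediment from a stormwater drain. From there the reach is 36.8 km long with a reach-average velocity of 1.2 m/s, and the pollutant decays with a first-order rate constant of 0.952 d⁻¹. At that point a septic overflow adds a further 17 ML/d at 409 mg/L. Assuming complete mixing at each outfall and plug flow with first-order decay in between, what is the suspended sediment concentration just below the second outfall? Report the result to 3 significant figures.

Mass balance: C = (136.0·3.500 + 19.20·277.0) / 155.2 = 5794/155.2 = 37.34 mg/L; combined flow 155.2 ML/d.
Travel time t = 36.8·1000 / 1.2 = 30670 s = 8.519 h.
Decay over the reach: 37.34·exp(−kt) = 37.34·0.7133 = 26.63 mg/L.
Second outfall: C = (155.2·26.63 + 17.00·409.0)/172.2 = 64.38 mg/L.

64.4 mg/L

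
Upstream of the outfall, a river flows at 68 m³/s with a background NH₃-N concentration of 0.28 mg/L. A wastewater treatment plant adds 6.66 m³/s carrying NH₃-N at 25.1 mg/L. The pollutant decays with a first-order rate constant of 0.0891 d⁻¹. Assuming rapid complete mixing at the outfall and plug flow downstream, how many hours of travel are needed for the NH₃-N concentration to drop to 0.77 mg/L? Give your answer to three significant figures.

Flow-weighted average: C = (68.00·0.2800 + 6.660·25.10) / 74.66 = 186.2/74.66 = 2.494 mg/L.
2.494·exp(−k·t) = 0.77 → t = ln(2.494/0.77)/k = 1140000 s = 316.6 h.

317 h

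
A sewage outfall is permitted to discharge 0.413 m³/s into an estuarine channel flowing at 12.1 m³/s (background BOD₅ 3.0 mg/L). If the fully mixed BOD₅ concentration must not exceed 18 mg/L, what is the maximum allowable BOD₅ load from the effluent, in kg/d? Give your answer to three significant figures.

16300 kg/d

Mass balance at the limit: 12.10·3.000 + 0.4130·Cₑ = 12.51·18 → Cₑ = 457.5 mg/L.
Load = 0.4130 m³/s × 457.5 g/m³ × 86 400 s/d = 16320 kg/d.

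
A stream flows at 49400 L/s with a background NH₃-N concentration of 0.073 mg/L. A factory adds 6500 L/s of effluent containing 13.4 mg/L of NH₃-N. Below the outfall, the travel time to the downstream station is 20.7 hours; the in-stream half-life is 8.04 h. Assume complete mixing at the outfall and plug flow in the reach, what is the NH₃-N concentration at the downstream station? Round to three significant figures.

0.272 mg/L

Conservation of mass: C = (49400·0.07300 + 6500·13.40) / 55900 = 90710/55900 = 1.623 mg/L.
Half-life 8.04 h → k = ln 2 / 8.04 = 0.08621 h⁻¹ = 2.069 d⁻¹.
First-order decay: C = 1.623·exp(−k·t) = 1.623·0.1679 = 0.2724 mg/L.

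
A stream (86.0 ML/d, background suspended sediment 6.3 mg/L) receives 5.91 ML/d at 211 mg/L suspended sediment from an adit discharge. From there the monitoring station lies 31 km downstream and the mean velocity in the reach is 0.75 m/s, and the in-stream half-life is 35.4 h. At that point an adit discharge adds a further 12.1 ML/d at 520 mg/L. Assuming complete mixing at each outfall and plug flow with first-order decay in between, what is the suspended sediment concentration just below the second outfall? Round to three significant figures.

Conservation of mass: C = (86.00·6.300 + 5.910·211.0) / 91.91 = 1789/91.91 = 19.46 mg/L; combined flow 91.91 ML/d.
Travel time t = 31·1000 / 0.75 = 41330 s = 11.48 h.
Half-life 35.4 h → k = ln 2 / 35.4 = 0.01958 h⁻¹ = 0.4699 d⁻¹.
Decay over the reach: 19.46·exp(−kt) = 19.46·0.7987 = 15.54 mg/L.
Second outfall: C = (91.91·15.54 + 12.10·520.0)/104.0 = 74.23 mg/L.

74.2 mg/L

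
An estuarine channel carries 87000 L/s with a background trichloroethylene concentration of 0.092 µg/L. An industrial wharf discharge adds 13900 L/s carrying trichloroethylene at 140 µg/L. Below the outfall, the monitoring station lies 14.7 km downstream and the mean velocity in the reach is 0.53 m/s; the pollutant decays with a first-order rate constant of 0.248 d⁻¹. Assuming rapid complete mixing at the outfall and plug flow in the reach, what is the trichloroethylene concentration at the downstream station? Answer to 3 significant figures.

17.9 µg/L

After mixing, C = (87000·0.09200 + 13900·140.0) / 100900 = 1954000/100900 = 19.37 µg/L.
Travel time t = 14.7·1000 / 0.53 = 27740 s = 7.704 h.
Decay over the reach: 19.37·exp(−kt) = 19.37·0.9235 = 17.88 µg/L.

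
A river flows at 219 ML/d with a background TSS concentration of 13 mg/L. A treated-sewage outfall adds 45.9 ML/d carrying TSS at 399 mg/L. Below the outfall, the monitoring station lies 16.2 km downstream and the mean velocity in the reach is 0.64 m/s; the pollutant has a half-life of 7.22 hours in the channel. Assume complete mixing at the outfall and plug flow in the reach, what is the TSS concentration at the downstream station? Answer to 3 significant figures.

After mixing, C = (219.0·13.00 + 45.90·399.0) / 264.9 = 21160/264.9 = 79.88 mg/L.
Travel time t = 16.2·1000 / 0.64 = 25310 s = 7.031 h.
Half-life 7.22 h → k = ln 2 / 7.22 = 0.09600 h⁻¹ = 2.304 d⁻¹.
After decay, C = 79.88 × e^(−kt) = 79.88 × 0.5091 = 40.67 mg/L.

40.7 mg/L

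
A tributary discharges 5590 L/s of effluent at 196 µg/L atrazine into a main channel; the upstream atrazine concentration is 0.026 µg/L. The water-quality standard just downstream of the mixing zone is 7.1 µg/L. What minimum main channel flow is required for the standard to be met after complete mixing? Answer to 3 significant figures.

149000 L/s

Set C_mix = 7.1: (Q·0.02600 + 5590·196.0) / (Q + 5590) = 7.1
→ Q = 5590·(196.0 − 7.1)/(7.1 − 0.02600) = 149300 L/s.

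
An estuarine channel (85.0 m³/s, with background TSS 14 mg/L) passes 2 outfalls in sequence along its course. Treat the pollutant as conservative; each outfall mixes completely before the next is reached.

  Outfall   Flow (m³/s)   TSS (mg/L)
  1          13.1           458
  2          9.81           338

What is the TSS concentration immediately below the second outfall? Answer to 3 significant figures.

Below outfall 1: Q → 98.10 m³/s, C = (85.00·14.00 + 13.10·458.0)/98.10 = 73.29 mg/L.
Below outfall 2: Q → 107.9 m³/s, C = (98.10·73.29 + 9.810·338.0)/107.9 = 97.36 mg/L.

97.4 mg/L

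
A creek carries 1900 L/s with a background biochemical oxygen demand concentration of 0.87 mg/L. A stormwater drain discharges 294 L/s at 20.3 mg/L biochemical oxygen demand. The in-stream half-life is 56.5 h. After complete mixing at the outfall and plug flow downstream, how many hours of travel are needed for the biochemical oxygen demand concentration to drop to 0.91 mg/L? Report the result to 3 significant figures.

Flow-weighted average: C = (1900·0.8700 + 294.0·20.30) / 2194 = 7621/2194 = 3.474 mg/L.
Half-life 56.5 h → k = ln 2 / 56.5 = 0.01227 h⁻¹ = 0.2944 d⁻¹.
3.474·exp(−k·t) = 0.91 → t = ln(3.474/0.91)/k = 393100 s = 109.2 h.

109 h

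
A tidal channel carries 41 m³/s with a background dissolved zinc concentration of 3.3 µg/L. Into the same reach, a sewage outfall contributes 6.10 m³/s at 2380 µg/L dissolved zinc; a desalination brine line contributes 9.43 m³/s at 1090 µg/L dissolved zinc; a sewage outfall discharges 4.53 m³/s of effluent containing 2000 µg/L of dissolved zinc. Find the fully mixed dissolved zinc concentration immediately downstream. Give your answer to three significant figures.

557 µg/L

Flow-weighted average: C = (41.00·3.300 + 6.100·2380 + 9.430·1090 + 4.530·2000) / 61.06 = 33990/61.06 = 556.7 µg/L.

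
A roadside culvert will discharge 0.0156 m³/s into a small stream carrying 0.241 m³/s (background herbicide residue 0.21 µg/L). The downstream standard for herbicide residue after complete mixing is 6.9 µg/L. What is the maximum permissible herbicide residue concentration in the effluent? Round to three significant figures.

At the limit, (Qr·Cr + Qe·Cₑ)/(Qr + Qe) = 6.9:
Cₑ = (0.2566·6.9 − 0.2410·0.2100) / 0.01560 = 110.3 µg/L.

110 µg/L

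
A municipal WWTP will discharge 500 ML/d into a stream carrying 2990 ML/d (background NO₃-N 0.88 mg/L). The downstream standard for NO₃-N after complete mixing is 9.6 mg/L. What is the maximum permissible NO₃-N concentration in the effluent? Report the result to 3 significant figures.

61.7 mg/L

At the limit, (Qr·Cr + Qe·Cₑ)/(Qr + Qe) = 9.6:
Cₑ = (3490·9.6 − 2990·0.8800) / 500.0 = 61.75 mg/L.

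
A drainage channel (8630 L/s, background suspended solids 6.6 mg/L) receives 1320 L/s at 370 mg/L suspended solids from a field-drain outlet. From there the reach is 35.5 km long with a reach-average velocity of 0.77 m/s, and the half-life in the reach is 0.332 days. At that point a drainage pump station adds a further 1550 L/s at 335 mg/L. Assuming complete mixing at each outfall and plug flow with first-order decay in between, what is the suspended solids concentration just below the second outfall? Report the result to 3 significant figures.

Conservation of mass: C = (8630·6.600 + 1320·370.0) / 9950 = 545400/9950 = 54.81 mg/L; combined flow 9950 L/s.
Travel time t = 35.5·1000 / 0.77 = 46100 s = 12.81 h.
Half-life 0.332 d → k = ln 2 / 0.332 = 2.088 d⁻¹.
After decay, C = 54.81 × e^(−kt) = 54.81 × 0.3282 = 17.99 mg/L.
At the second outfall, C = (9950·17.99 + 1550·335.0) / (9950 + 1550) = 60.72 mg/L.

60.7 mg/L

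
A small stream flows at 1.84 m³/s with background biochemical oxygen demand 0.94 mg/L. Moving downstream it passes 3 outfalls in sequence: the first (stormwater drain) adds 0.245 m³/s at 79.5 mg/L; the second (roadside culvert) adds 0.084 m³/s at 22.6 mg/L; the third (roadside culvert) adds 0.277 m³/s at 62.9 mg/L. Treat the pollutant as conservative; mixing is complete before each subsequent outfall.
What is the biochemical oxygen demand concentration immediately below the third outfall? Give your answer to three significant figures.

16.6 mg/L

Below outfall 1: Q → 2.085 m³/s, C = (1.840·0.9400 + 0.2450·79.50)/2.085 = 10.17 mg/L.
Below outfall 2: Q → 2.169 m³/s, C = (2.085·10.17 + 0.08400·22.60)/2.169 = 10.65 mg/L.
Below outfall 3: Q → 2.446 m³/s, C = (2.169·10.65 + 0.2770·62.90)/2.446 = 16.57 mg/L.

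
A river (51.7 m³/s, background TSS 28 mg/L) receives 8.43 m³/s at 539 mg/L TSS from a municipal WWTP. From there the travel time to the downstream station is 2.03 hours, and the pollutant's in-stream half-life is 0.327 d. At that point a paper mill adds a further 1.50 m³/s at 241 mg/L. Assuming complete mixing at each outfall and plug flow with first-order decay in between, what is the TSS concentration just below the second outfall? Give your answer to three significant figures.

87.1 mg/L

Flow-weighted average: C = (51.70·28.00 + 8.430·539.0) / 60.13 = 5991/60.13 = 99.64 mg/L; combined flow 60.13 m³/s.
Half-life 0.327 d → k = ln 2 / 0.327 = 2.120 d⁻¹.
Applying C = C₀e^(−kt): 99.64 × 0.8359 = 83.29 mg/L.
Second outfall: C = (60.13·83.29 + 1.500·241.0)/61.63 = 87.12 mg/L.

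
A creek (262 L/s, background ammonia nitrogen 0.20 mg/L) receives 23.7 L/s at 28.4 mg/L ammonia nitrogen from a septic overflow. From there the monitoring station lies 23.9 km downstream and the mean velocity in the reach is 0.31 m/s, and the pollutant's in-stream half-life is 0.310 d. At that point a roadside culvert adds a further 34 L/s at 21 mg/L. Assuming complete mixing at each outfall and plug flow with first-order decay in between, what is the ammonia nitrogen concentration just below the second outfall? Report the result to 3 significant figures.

2.54 mg/L

Flow-weighted average: C = (262.0·0.2000 + 23.70·28.40) / 285.7 = 725.5/285.7 = 2.539 mg/L; combined flow 285.7 L/s.
Travel time t = 23.9·1000 / 0.31 = 77100 s = 21.42 h.
Half-life 0.310 d → k = ln 2 / 0.310 = 2.236 d⁻¹.
First-order decay: C = 2.539·exp(−k·t) = 2.539·0.1360 = 0.3453 mg/L.
At the second outfall, C = (285.7·0.3453 + 34.00·21.00) / (285.7 + 34.00) = 2.542 mg/L.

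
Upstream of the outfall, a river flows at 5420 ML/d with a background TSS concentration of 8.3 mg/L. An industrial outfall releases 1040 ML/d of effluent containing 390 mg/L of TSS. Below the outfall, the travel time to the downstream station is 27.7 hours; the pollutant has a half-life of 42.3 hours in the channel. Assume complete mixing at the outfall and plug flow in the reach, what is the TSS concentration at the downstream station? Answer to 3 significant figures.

Flow-weighted average: C = (5420·8.300 + 1040·390.0) / 6460 = 450600/6460 = 69.75 mg/L.
Half-life 42.3 h → k = ln 2 / 42.3 = 0.01639 h⁻¹ = 0.3933 d⁻¹.
Decay over the reach: 69.75·exp(−kt) = 69.75·0.6351 = 44.30 mg/L.

44.3 mg/L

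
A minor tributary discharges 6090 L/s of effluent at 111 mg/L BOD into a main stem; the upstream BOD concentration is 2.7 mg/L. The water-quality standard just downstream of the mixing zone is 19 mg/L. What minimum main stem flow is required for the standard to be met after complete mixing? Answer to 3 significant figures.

Set C_mix = 19: (Q·2.700 + 6090·111.0) / (Q + 6090) = 19
→ Q = 6090·(111.0 − 19)/(19 − 2.700) = 34370 L/s.

34400 L/s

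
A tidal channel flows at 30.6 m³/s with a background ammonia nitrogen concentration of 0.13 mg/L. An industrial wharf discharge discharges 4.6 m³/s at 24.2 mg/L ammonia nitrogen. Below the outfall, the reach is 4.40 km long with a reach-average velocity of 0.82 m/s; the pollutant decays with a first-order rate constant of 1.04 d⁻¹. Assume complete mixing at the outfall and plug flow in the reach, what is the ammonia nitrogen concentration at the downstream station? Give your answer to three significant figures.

Flow-weighted average: C = (30.60·0.1300 + 4.600·24.20) / 35.20 = 115.3/35.20 = 3.276 mg/L.
Travel time t = 4.40·1000 / 0.82 = 5366 s = 1.491 h.
First-order decay: C = 3.276·exp(−k·t) = 3.276·0.9375 = 3.071 mg/L.

3.07 mg/L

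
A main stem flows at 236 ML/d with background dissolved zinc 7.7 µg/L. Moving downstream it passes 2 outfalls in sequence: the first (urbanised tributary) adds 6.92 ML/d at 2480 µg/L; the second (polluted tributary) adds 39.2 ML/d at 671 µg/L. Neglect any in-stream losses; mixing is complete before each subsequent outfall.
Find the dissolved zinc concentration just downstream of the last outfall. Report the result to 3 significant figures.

After outfall 1: Q = 236.0 + 6.920 = 242.9 ML/d; C = (236.0·7.700 + 6.920·2480)/242.9 = 78.13 µg/L.
After outfall 2: Q = 242.9 + 39.20 = 282.1 ML/d; C = (242.9·78.13 + 39.20·671.0)/282.1 = 160.5 µg/L.

161 µg/L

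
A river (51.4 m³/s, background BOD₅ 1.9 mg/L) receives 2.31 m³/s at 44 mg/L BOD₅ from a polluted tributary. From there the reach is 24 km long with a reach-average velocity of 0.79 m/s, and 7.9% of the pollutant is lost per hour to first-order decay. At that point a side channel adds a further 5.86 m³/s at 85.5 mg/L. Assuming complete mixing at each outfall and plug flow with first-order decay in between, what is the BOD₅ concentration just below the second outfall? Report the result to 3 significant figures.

Mixed concentration C = ΣQC/ΣQ = (51.40·1.900 + 2.310·44.00) / 53.71 = 199.3/53.71 = 3.711 mg/L; combined flow 53.71 m³/s.
Travel time t = 24·1000 / 0.79 = 30380 s = 8.439 h.
7.9%/h lost → k = −ln(1 − 0.079) = 0.08230 h⁻¹.
Applying C = C₀e^(−kt): 3.711 × 0.4993 = 1.853 mg/L.
Second outfall: C = (53.71·1.853 + 5.860·85.50)/59.57 = 10.08 mg/L.

10.1 mg/L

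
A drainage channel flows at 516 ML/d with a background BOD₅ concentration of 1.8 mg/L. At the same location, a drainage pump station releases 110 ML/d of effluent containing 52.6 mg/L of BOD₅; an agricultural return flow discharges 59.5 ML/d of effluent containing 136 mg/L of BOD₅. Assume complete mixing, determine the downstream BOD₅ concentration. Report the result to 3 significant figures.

21.6 mg/L

Conservation of mass: C = (516.0·1.800 + 110.0·52.60 + 59.50·136.0) / 685.5 = 14810/685.5 = 21.60 mg/L.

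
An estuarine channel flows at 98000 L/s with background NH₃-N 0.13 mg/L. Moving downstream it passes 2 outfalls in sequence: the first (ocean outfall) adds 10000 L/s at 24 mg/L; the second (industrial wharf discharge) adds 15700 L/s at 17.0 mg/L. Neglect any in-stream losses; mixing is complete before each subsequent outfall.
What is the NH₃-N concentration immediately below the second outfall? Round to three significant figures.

Outfall 1: combined Q = 108000 L/s; C = (98000·0.1300 + 10000·24.00)/108000 = 2.340 mg/L.
Outfall 2: combined Q = 123700 L/s; C = (108000·2.340 + 15700·17.00)/123700 = 4.201 mg/L.

4.20 mg/L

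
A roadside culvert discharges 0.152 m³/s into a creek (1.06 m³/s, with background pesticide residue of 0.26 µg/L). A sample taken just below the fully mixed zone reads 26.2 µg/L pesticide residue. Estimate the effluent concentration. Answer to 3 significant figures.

Mass balance: 1.060·0.2600 + 0.1520·Cₑ = 1.212·26.20
→ Cₑ = (1.212·26.20 − 1.060·0.2600) / 0.1520 = 207.1 µg/L.

207 µg/L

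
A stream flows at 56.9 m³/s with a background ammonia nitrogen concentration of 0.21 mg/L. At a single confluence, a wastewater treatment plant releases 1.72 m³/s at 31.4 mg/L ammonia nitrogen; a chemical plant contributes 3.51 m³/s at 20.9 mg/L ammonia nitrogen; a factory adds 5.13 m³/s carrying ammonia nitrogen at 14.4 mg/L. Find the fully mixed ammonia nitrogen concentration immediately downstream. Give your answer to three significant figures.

Conservation of mass: C = (56.90·0.2100 + 1.720·31.40 + 3.510·20.90 + 5.130·14.40) / 67.26 = 213.2/67.26 = 3.170 mg/L.

3.17 mg/L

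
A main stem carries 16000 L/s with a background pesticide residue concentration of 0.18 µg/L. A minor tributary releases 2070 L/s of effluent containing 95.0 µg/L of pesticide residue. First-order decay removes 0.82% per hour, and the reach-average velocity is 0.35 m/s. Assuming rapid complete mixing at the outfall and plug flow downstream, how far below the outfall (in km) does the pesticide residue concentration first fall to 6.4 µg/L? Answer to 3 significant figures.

83.5 km

Flow-weighted average: C = (16000·0.1800 + 2070·95.00) / 18070 = 199500/18070 = 11.04 µg/L.
0.82%/h lost → k = −ln(1 − 0.0082) = 0.008234 h⁻¹.
Set 11.04·exp(−k·t) = 6.4 → t = ln(11.04/6.4)/k = 238500 s = 66.24 h.
Distance = v·t = 0.35·238500 = 83460 m = 83.46 km.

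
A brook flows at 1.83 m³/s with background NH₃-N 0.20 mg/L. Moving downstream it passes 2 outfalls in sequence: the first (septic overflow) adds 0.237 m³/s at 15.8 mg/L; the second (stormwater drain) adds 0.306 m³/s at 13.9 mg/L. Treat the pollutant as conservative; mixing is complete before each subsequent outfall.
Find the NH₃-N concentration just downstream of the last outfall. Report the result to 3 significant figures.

After outfall 1: Q = 1.830 + 0.2370 = 2.067 m³/s; C = (1.830·0.2000 + 0.2370·15.80)/2.067 = 1.989 mg/L.
After outfall 2: Q = 2.067 + 0.3060 = 2.373 m³/s; C = (2.067·1.989 + 0.3060·13.90)/2.373 = 3.525 mg/L.

3.52 mg/L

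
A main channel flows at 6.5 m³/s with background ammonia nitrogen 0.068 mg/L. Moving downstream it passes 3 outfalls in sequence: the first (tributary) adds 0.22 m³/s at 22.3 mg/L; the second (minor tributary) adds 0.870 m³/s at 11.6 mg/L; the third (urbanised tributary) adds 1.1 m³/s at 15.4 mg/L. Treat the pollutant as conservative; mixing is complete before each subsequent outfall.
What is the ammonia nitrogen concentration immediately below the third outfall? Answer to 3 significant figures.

Below outfall 1: Q → 6.720 m³/s, C = (6.500·0.06800 + 0.2200·22.30)/6.720 = 0.7958 mg/L.
Below outfall 2: Q → 7.590 m³/s, C = (6.720·0.7958 + 0.8700·11.60)/7.590 = 2.034 mg/L.
Below outfall 3: Q → 8.690 m³/s, C = (7.590·2.034 + 1.100·15.40)/8.690 = 3.726 mg/L.

3.73 mg/L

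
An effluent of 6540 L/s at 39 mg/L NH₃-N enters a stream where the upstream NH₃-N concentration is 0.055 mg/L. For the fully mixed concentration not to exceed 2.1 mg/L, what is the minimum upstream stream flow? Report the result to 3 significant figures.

Set C_mix = 2.1: (Q·0.05500 + 6540·39.00) / (Q + 6540) = 2.1
→ Q = 6540·(39.00 − 2.1)/(2.1 − 0.05500) = 118000 L/s.

118000 L/s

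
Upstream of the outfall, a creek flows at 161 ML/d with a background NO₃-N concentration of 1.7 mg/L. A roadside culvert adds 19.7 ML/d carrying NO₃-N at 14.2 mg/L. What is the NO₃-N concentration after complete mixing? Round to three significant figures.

3.06 mg/L

Mass balance: C = (161.0·1.700 + 19.70·14.20) / 180.7 = 553.4/180.7 = 3.063 mg/L.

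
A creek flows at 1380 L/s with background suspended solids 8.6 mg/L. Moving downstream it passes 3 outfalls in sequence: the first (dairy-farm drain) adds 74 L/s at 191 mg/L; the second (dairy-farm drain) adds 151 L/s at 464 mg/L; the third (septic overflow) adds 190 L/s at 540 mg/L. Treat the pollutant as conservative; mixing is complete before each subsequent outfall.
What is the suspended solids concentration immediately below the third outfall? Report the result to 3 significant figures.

Outfall 1: combined Q = 1454 L/s; C = (1380·8.600 + 74.00·191.0)/1454 = 17.88 mg/L.
Outfall 2: combined Q = 1605 L/s; C = (1454·17.88 + 151.0·464.0)/1605 = 59.85 mg/L.
Outfall 3: combined Q = 1795 L/s; C = (1605·59.85 + 190.0·540.0)/1795 = 110.7 mg/L.

111 mg/L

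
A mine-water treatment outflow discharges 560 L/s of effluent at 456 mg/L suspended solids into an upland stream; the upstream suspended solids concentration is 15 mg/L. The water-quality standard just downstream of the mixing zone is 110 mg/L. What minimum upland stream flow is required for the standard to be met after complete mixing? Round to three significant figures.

Set C_mix = 110: (Q·15.00 + 560.0·456.0) / (Q + 560.0) = 110
→ Q = 560.0·(456.0 − 110)/(110 − 15.00) = 2040 L/s.

2040 L/s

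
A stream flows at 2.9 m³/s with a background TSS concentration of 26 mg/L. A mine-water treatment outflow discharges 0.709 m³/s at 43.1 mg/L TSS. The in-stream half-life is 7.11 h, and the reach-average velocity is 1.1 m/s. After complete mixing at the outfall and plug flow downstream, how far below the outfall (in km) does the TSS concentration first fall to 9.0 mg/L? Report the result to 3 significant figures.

48.0 km

Mass balance: C = (2.900·26.00 + 0.7090·43.10) / 3.609 = 106.0/3.609 = 29.36 mg/L.
Half-life 7.11 h → k = ln 2 / 7.11 = 0.09749 h⁻¹ = 2.340 d⁻¹.
Set 29.36·exp(−k·t) = 9.0 → t = ln(29.36/9.0)/k = 43660 s = 12.13 h.
Distance = v·t = 1.1·43660 = 48030 m = 48.03 km.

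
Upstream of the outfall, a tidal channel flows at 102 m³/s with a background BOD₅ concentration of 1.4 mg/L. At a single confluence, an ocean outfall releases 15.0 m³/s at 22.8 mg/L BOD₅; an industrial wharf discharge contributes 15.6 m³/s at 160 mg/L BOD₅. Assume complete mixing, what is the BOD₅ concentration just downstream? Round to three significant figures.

Mass balance: C = (102.0·1.400 + 15.00·22.80 + 15.60·160.0) / 132.6 = 2981/132.6 = 22.48 mg/L.

22.5 mg/L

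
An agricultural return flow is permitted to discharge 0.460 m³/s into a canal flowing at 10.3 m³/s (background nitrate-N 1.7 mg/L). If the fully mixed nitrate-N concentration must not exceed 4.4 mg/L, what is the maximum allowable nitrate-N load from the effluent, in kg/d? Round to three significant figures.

Mass balance at the limit: 10.30·1.700 + 0.4600·Cₑ = 10.76·4.4 → Cₑ = 64.86 mg/L.
Load = 0.4600 m³/s × 64.86 g/m³ × 86 400 s/d = 2578 kg/d.

2580 kg/d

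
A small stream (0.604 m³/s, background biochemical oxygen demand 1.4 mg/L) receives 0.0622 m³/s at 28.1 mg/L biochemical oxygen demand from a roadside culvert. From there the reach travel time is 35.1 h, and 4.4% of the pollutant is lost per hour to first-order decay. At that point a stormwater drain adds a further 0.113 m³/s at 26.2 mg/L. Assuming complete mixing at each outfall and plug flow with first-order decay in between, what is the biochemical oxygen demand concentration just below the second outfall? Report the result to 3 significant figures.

4.49 mg/L

Mass balance: C = (0.6040·1.400 + 0.06220·28.10) / 0.6662 = 2.593/0.6662 = 3.893 mg/L; combined flow 0.6662 m³/s.
4.4%/h lost → k = −ln(1 − 0.044) = 0.04500 h⁻¹.
Decay over the reach: 3.893·exp(−kt) = 3.893·0.2061 = 0.8023 mg/L.
At the second outfall, C = (0.6662·0.8023 + 0.1130·26.20) / (0.6662 + 0.1130) = 4.485 mg/L.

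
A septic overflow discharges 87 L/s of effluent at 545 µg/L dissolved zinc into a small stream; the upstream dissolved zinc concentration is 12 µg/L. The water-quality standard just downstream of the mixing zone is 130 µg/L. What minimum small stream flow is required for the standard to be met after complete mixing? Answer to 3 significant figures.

306 L/s

Set C_mix = 130: (Q·12.00 + 87.00·545.0) / (Q + 87.00) = 130
→ Q = 87.00·(545.0 − 130)/(130 − 12.00) = 306.0 L/s.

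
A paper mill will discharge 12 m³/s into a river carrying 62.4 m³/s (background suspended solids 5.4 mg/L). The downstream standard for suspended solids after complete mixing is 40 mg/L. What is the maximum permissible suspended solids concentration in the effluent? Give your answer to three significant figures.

At the limit, (Qr·Cr + Qe·Cₑ)/(Qr + Qe) = 40:
Cₑ = (74.40·40 − 62.40·5.400) / 12.00 = 219.9 mg/L.

220 mg/L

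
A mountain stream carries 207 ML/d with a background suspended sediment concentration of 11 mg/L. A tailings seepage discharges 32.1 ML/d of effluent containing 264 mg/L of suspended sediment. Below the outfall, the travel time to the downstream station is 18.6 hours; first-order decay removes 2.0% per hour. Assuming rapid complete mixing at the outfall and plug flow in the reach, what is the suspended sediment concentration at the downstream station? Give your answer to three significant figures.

After mixing, C = (207.0·11.00 + 32.10·264.0) / 239.1 = 10750/239.1 = 44.97 mg/L.
2.0%/h lost → k = −ln(1 − 0.02) = 0.02020 h⁻¹.
After decay, C = 44.97 × e^(−kt) = 44.97 × 0.6868 = 30.88 mg/L.

30.9 mg/L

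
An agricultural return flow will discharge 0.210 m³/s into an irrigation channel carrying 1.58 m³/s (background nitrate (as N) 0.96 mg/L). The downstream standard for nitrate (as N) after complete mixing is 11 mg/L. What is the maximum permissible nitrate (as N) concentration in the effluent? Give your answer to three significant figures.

86.5 mg/L

At the limit, (Qr·Cr + Qe·Cₑ)/(Qr + Qe) = 11:
Cₑ = (1.790·11 − 1.580·0.9600) / 0.2100 = 86.54 mg/L.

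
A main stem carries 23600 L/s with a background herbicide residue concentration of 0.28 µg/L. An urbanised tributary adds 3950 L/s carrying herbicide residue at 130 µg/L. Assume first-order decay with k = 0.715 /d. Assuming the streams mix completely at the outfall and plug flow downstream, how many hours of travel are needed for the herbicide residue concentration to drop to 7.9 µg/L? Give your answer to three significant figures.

29.2 h

Conservation of mass: C = (23600·0.2800 + 3950·130.0) / 27550 = 520100/27550 = 18.88 µg/L.
18.88·exp(−k·t) = 7.9 → t = ln(18.88/7.9)/k = 105300 s = 29.24 h.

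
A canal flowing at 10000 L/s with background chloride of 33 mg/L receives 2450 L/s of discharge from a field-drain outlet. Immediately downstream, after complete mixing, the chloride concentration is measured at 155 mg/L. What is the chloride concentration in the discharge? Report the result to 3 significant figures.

653 mg/L

Mass balance: 10000·33.00 + 2450·Cₑ = 12450·155.0
→ Cₑ = (12450·155.0 − 10000·33.00) / 2450 = 653.0 mg/L.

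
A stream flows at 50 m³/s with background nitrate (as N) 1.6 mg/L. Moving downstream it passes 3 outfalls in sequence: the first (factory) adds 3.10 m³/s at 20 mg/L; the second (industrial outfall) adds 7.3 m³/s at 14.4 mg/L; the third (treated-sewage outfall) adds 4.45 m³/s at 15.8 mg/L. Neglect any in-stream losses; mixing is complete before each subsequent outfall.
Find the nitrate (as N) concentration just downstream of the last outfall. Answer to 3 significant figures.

4.89 mg/L

Below outfall 1: Q → 53.10 m³/s, C = (50.00·1.600 + 3.100·20.00)/53.10 = 2.674 mg/L.
Below outfall 2: Q → 60.40 m³/s, C = (53.10·2.674 + 7.300·14.40)/60.40 = 4.091 mg/L.
Below outfall 3: Q → 64.85 m³/s, C = (60.40·4.091 + 4.450·15.80)/64.85 = 4.895 mg/L.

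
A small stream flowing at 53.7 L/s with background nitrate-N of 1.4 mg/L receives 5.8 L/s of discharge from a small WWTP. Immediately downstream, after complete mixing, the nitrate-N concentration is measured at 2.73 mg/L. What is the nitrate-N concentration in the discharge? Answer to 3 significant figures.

15.0 mg/L

Mass balance: 53.70·1.400 + 5.800·Cₑ = 59.50·2.730
→ Cₑ = (59.50·2.730 − 53.70·1.400) / 5.800 = 15.04 mg/L.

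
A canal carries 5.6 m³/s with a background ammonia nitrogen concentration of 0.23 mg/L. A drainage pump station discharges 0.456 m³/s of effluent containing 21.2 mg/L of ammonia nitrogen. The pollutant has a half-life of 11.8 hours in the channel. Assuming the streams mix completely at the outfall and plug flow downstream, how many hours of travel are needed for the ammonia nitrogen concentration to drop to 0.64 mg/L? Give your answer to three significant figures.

17.7 h

Mixed concentration C = ΣQC/ΣQ = (5.600·0.2300 + 0.4560·21.20) / 6.056 = 10.96/6.056 = 1.809 mg/L.
Half-life 11.8 h → k = ln 2 / 11.8 = 0.05874 h⁻¹ = 1.410 d⁻¹.
1.809·exp(−k·t) = 0.64 → t = ln(1.809/0.64)/k = 63680 s = 17.69 h.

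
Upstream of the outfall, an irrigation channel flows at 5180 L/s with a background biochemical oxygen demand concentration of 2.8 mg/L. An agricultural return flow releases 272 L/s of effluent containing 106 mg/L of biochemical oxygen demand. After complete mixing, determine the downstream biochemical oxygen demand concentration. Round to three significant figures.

7.95 mg/L

After mixing, C = (5180·2.800 + 272.0·106.0) / 5452 = 43340/5452 = 7.949 mg/L.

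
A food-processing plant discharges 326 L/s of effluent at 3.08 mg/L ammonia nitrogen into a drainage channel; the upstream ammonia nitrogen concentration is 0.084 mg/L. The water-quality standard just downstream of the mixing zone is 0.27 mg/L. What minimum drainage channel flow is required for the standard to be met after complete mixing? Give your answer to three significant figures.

4930 L/s

Set C_mix = 0.27: (Q·0.08400 + 326.0·3.080) / (Q + 326.0) = 0.27
→ Q = 326.0·(3.080 − 0.27)/(0.27 − 0.08400) = 4925 L/s.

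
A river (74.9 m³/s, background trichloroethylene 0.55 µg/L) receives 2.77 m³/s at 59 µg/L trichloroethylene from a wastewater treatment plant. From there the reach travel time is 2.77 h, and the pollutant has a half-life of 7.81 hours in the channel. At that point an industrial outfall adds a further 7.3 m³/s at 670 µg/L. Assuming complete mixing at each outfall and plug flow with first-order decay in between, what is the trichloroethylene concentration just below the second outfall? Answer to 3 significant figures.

59.4 µg/L

Conservation of mass: C = (74.90·0.5500 + 2.770·59.00) / 77.67 = 204.6/77.67 = 2.635 µg/L; combined flow 77.67 m³/s.
Half-life 7.81 h → k = ln 2 / 7.81 = 0.08875 h⁻¹ = 2.130 d⁻¹.
Applying C = C₀e^(−kt): 2.635 × 0.7820 = 2.060 µg/L.
At the second outfall, C = (77.67·2.060 + 7.300·670.0) / (77.67 + 7.300) = 59.44 µg/L.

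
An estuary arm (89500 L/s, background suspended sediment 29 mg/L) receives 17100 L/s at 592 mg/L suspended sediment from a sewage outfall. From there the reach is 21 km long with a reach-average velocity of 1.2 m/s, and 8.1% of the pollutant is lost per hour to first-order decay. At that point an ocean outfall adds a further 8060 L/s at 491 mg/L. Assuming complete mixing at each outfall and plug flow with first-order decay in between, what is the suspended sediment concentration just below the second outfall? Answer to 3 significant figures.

108 mg/L

Mixed concentration C = ΣQC/ΣQ = (89500·29.00 + 17100·592.0) / 106600 = 12720000/106600 = 119.3 mg/L; combined flow 106600 L/s.
Travel time t = 21·1000 / 1.2 = 17500 s = 4.861 h.
8.1%/h lost → k = −ln(1 − 0.081) = 0.08447 h⁻¹.
After decay, C = 119.3 × e^(−kt) = 119.3 × 0.6632 = 79.13 mg/L.
At the second outfall, C = (106600·79.13 + 8060·491.0) / (106600 + 8060) = 108.1 mg/L.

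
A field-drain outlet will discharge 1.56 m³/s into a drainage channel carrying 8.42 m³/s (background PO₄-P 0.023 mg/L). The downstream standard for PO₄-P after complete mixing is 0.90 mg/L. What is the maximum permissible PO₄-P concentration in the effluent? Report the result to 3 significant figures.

5.63 mg/L

At the limit, (Qr·Cr + Qe·Cₑ)/(Qr + Qe) = 0.90:
Cₑ = (9.980·0.90 − 8.420·0.02300) / 1.560 = 5.634 mg/L.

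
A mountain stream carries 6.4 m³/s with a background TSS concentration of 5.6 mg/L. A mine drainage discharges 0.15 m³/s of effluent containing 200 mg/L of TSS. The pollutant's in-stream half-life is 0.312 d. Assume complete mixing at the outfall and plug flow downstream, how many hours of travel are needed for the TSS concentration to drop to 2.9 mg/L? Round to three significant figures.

13.4 h

Mixed concentration C = ΣQC/ΣQ = (6.400·5.600 + 0.1500·200.0) / 6.550 = 65.84/6.550 = 10.05 mg/L.
Half-life 0.312 d → k = ln 2 / 0.312 = 2.222 d⁻¹.
10.05·exp(−k·t) = 2.9 → t = ln(10.05/2.9)/k = 48340 s = 13.43 h.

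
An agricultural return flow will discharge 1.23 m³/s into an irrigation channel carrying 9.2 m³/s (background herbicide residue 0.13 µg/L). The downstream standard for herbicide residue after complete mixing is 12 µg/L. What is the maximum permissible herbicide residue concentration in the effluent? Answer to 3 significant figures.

At the limit, (Qr·Cr + Qe·Cₑ)/(Qr + Qe) = 12:
Cₑ = (10.43·12 − 9.200·0.1300) / 1.230 = 100.8 µg/L.

101 µg/L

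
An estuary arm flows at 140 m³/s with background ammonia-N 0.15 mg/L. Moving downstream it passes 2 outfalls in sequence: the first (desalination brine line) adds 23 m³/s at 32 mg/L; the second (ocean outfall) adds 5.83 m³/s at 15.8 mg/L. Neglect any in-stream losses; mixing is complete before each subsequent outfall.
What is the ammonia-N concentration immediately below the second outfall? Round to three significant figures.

5.03 mg/L

Outfall 1: combined Q = 163.0 m³/s; C = (140.0·0.1500 + 23.00·32.00)/163.0 = 4.644 mg/L.
Outfall 2: combined Q = 168.8 m³/s; C = (163.0·4.644 + 5.830·15.80)/168.8 = 5.029 mg/L.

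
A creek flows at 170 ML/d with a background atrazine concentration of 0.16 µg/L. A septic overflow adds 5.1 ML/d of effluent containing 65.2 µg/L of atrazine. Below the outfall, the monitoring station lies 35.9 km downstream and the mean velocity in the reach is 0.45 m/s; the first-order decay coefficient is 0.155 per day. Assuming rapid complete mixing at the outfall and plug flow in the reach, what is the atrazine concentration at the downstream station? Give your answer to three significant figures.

Mass balance: C = (170.0·0.1600 + 5.100·65.20) / 175.1 = 359.7/175.1 = 2.054 µg/L.
Travel time t = 35.9·1000 / 0.45 = 79780 s = 22.16 h.
First-order decay: C = 2.054·exp(−k·t) = 2.054·0.8667 = 1.780 µg/L.

1.78 µg/L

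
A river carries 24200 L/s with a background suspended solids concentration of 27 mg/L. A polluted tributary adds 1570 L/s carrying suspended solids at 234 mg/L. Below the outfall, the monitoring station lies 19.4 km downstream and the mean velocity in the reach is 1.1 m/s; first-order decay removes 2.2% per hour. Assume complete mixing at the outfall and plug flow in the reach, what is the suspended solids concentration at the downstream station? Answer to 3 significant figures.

After mixing, C = (24200·27.00 + 1570·234.0) / 25770 = 1021000/25770 = 39.61 mg/L.
Travel time t = 19.4·1000 / 1.1 = 17640 s = 4.899 h.
2.2%/h lost → k = −ln(1 − 0.022) = 0.02225 h⁻¹.
First-order decay: C = 39.61·exp(−k·t) = 39.61·0.8967 = 35.52 mg/L.

35.5 mg/L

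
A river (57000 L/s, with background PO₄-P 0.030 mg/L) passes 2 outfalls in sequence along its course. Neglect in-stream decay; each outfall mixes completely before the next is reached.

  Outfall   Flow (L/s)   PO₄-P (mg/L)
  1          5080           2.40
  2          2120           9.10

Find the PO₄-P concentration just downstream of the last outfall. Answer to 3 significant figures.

0.517 mg/L

Below outfall 1: Q → 62080 L/s, C = (57000·0.03000 + 5080·2.400)/62080 = 0.2239 mg/L.
Below outfall 2: Q → 64200 L/s, C = (62080·0.2239 + 2120·9.100)/64200 = 0.5170 mg/L.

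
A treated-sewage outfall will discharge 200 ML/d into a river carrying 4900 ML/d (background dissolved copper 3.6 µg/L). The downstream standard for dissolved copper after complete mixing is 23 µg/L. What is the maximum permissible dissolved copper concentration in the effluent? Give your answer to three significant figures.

498 µg/L

At the limit, (Qr·Cr + Qe·Cₑ)/(Qr + Qe) = 23:
Cₑ = (5100·23 − 4900·3.600) / 200.0 = 498.3 µg/L.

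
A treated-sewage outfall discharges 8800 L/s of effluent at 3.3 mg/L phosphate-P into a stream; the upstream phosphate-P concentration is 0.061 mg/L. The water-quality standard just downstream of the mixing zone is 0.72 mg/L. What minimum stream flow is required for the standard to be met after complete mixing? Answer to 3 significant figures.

34500 L/s

Set C_mix = 0.72: (Q·0.06100 + 8800·3.300) / (Q + 8800) = 0.72
→ Q = 8800·(3.300 − 0.72)/(0.72 − 0.06100) = 34450 L/s.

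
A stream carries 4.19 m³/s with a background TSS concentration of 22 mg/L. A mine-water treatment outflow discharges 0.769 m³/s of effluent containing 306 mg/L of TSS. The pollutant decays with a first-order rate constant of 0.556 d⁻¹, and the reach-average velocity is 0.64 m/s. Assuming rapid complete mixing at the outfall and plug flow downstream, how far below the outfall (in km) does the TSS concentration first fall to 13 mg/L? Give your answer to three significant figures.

162 km

Mass balance: C = (4.190·22.00 + 0.7690·306.0) / 4.959 = 327.5/4.959 = 66.04 mg/L.
Set 66.04·exp(−k·t) = 13 → t = ln(66.04/13)/k = 252600 s = 70.16 h.
Distance = v·t = 0.64·252600 = 161600 m = 161.6 km.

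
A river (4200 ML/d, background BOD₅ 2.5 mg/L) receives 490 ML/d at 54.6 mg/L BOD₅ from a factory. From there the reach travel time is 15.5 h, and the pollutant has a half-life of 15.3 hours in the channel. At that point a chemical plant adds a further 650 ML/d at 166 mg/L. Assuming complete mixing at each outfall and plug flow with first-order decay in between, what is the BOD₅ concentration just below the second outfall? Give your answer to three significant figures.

23.7 mg/L

Flow-weighted average: C = (4200·2.500 + 490.0·54.60) / 4690 = 37250/4690 = 7.943 mg/L; combined flow 4690 ML/d.
Half-life 15.3 h → k = ln 2 / 15.3 = 0.04530 h⁻¹ = 1.087 d⁻¹.
Decay over the reach: 7.943·exp(−kt) = 7.943·0.4955 = 3.936 mg/L.
At the second outfall, C = (4690·3.936 + 650.0·166.0) / (4690 + 650.0) = 23.66 mg/L.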